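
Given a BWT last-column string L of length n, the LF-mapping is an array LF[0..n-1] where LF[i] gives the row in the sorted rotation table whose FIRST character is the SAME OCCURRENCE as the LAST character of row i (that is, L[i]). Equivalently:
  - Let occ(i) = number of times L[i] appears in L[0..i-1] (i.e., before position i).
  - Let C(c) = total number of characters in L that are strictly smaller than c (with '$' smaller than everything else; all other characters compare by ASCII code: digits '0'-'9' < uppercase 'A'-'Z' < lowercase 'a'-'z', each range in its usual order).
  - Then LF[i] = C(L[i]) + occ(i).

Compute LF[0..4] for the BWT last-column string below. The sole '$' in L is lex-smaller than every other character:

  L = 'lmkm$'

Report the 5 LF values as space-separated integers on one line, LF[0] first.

Answer: 2 3 1 4 0

Derivation:
Char counts: '$':1, 'k':1, 'l':1, 'm':2
C (first-col start): C('$')=0, C('k')=1, C('l')=2, C('m')=3
L[0]='l': occ=0, LF[0]=C('l')+0=2+0=2
L[1]='m': occ=0, LF[1]=C('m')+0=3+0=3
L[2]='k': occ=0, LF[2]=C('k')+0=1+0=1
L[3]='m': occ=1, LF[3]=C('m')+1=3+1=4
L[4]='$': occ=0, LF[4]=C('$')+0=0+0=0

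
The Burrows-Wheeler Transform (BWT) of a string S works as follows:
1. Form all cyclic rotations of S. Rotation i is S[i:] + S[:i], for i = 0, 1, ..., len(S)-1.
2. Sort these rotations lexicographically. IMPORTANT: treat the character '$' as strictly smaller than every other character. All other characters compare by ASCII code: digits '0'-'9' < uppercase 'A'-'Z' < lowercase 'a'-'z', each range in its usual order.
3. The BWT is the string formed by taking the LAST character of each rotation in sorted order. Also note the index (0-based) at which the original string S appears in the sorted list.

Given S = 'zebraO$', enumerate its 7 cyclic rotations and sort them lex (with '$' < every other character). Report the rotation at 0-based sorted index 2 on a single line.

Answer: aO$zebr

Derivation:
All 7 rotations (rotation i = S[i:]+S[:i]):
  rot[0] = zebraO$
  rot[1] = ebraO$z
  rot[2] = braO$ze
  rot[3] = raO$zeb
  rot[4] = aO$zebr
  rot[5] = O$zebra
  rot[6] = $zebraO
Sorted (with $ < everything):
  sorted[0] = $zebraO
  sorted[1] = O$zebra
  sorted[2] = aO$zebr
  sorted[3] = braO$ze
  sorted[4] = ebraO$z
  sorted[5] = raO$zeb
  sorted[6] = zebraO$
sorted[2] = aO$zebr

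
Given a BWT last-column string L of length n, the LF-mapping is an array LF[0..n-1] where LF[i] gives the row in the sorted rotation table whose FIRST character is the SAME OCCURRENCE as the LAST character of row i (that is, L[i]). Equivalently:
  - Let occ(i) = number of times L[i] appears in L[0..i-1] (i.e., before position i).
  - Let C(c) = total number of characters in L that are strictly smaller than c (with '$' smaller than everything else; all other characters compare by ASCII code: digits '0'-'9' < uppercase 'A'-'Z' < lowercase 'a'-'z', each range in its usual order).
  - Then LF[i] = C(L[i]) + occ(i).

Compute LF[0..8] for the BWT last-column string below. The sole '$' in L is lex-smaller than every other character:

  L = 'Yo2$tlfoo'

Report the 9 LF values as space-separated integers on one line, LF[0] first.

Char counts: '$':1, '2':1, 'Y':1, 'f':1, 'l':1, 'o':3, 't':1
C (first-col start): C('$')=0, C('2')=1, C('Y')=2, C('f')=3, C('l')=4, C('o')=5, C('t')=8
L[0]='Y': occ=0, LF[0]=C('Y')+0=2+0=2
L[1]='o': occ=0, LF[1]=C('o')+0=5+0=5
L[2]='2': occ=0, LF[2]=C('2')+0=1+0=1
L[3]='$': occ=0, LF[3]=C('$')+0=0+0=0
L[4]='t': occ=0, LF[4]=C('t')+0=8+0=8
L[5]='l': occ=0, LF[5]=C('l')+0=4+0=4
L[6]='f': occ=0, LF[6]=C('f')+0=3+0=3
L[7]='o': occ=1, LF[7]=C('o')+1=5+1=6
L[8]='o': occ=2, LF[8]=C('o')+2=5+2=7

Answer: 2 5 1 0 8 4 3 6 7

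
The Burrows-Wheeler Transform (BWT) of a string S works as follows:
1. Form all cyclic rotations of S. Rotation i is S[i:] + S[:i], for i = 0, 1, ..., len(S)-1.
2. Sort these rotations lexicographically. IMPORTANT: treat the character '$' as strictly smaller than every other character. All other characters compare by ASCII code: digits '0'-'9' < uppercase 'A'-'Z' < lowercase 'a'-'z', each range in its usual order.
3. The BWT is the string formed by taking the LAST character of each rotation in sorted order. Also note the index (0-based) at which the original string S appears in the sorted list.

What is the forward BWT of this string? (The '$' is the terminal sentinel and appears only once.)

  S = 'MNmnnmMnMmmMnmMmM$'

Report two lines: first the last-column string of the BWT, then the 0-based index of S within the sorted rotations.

Answer: Mm$mnmmMMnnmMNMMnm
2

Derivation:
All 18 rotations (rotation i = S[i:]+S[:i]):
  rot[0] = MNmnnmMnMmmMnmMmM$
  rot[1] = NmnnmMnMmmMnmMmM$M
  rot[2] = mnnmMnMmmMnmMmM$MN
  rot[3] = nnmMnMmmMnmMmM$MNm
  rot[4] = nmMnMmmMnmMmM$MNmn
  rot[5] = mMnMmmMnmMmM$MNmnn
  rot[6] = MnMmmMnmMmM$MNmnnm
  rot[7] = nMmmMnmMmM$MNmnnmM
  rot[8] = MmmMnmMmM$MNmnnmMn
  rot[9] = mmMnmMmM$MNmnnmMnM
  rot[10] = mMnmMmM$MNmnnmMnMm
  rot[11] = MnmMmM$MNmnnmMnMmm
  rot[12] = nmMmM$MNmnnmMnMmmM
  rot[13] = mMmM$MNmnnmMnMmmMn
  rot[14] = MmM$MNmnnmMnMmmMnm
  rot[15] = mM$MNmnnmMnMmmMnmM
  rot[16] = M$MNmnnmMnMmmMnmMm
  rot[17] = $MNmnnmMnMmmMnmMmM
Sorted (with $ < everything):
  sorted[0] = $MNmnnmMnMmmMnmMmM  (last char: 'M')
  sorted[1] = M$MNmnnmMnMmmMnmMm  (last char: 'm')
  sorted[2] = MNmnnmMnMmmMnmMmM$  (last char: '$')
  sorted[3] = MmM$MNmnnmMnMmmMnm  (last char: 'm')
  sorted[4] = MmmMnmMmM$MNmnnmMn  (last char: 'n')
  sorted[5] = MnMmmMnmMmM$MNmnnm  (last char: 'm')
  sorted[6] = MnmMmM$MNmnnmMnMmm  (last char: 'm')
  sorted[7] = NmnnmMnMmmMnmMmM$M  (last char: 'M')
  sorted[8] = mM$MNmnnmMnMmmMnmM  (last char: 'M')
  sorted[9] = mMmM$MNmnnmMnMmmMn  (last char: 'n')
  sorted[10] = mMnMmmMnmMmM$MNmnn  (last char: 'n')
  sorted[11] = mMnmMmM$MNmnnmMnMm  (last char: 'm')
  sorted[12] = mmMnmMmM$MNmnnmMnM  (last char: 'M')
  sorted[13] = mnnmMnMmmMnmMmM$MN  (last char: 'N')
  sorted[14] = nMmmMnmMmM$MNmnnmM  (last char: 'M')
  sorted[15] = nmMmM$MNmnnmMnMmmM  (last char: 'M')
  sorted[16] = nmMnMmmMnmMmM$MNmn  (last char: 'n')
  sorted[17] = nnmMnMmmMnmMmM$MNm  (last char: 'm')
Last column: Mm$mnmmMMnnmMNMMnm
Original string S is at sorted index 2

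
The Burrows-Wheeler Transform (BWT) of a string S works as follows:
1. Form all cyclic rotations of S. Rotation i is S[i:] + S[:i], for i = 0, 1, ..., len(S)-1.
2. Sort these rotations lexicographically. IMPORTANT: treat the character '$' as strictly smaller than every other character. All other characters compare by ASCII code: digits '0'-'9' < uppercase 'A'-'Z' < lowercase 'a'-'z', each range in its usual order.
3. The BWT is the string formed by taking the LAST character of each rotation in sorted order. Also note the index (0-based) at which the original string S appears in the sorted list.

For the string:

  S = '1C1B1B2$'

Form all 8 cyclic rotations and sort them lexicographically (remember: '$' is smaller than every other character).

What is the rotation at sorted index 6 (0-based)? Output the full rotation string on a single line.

All 8 rotations (rotation i = S[i:]+S[:i]):
  rot[0] = 1C1B1B2$
  rot[1] = C1B1B2$1
  rot[2] = 1B1B2$1C
  rot[3] = B1B2$1C1
  rot[4] = 1B2$1C1B
  rot[5] = B2$1C1B1
  rot[6] = 2$1C1B1B
  rot[7] = $1C1B1B2
Sorted (with $ < everything):
  sorted[0] = $1C1B1B2
  sorted[1] = 1B1B2$1C
  sorted[2] = 1B2$1C1B
  sorted[3] = 1C1B1B2$
  sorted[4] = 2$1C1B1B
  sorted[5] = B1B2$1C1
  sorted[6] = B2$1C1B1
  sorted[7] = C1B1B2$1
sorted[6] = B2$1C1B1

Answer: B2$1C1B1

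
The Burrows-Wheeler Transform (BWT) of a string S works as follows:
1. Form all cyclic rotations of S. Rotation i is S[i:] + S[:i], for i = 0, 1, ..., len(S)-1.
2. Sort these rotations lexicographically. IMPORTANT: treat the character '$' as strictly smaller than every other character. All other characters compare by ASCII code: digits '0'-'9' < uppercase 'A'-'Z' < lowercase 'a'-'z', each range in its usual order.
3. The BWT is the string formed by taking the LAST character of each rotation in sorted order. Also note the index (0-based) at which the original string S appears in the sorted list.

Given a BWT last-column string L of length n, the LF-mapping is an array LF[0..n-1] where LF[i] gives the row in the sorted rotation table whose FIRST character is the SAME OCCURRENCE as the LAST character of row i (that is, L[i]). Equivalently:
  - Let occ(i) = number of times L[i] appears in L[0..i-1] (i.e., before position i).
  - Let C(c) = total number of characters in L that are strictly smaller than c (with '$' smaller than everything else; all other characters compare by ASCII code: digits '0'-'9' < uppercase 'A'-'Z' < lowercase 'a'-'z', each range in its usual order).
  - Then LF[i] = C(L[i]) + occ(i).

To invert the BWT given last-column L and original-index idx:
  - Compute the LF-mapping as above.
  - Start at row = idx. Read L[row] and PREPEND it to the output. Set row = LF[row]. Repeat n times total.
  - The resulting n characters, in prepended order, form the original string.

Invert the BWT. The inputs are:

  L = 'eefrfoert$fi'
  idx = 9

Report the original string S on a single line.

LF mapping: 1 2 4 9 5 8 3 10 11 0 6 7
Walk LF starting at row 9, prepending L[row]:
  step 1: row=9, L[9]='$', prepend. Next row=LF[9]=0
  step 2: row=0, L[0]='e', prepend. Next row=LF[0]=1
  step 3: row=1, L[1]='e', prepend. Next row=LF[1]=2
  step 4: row=2, L[2]='f', prepend. Next row=LF[2]=4
  step 5: row=4, L[4]='f', prepend. Next row=LF[4]=5
  step 6: row=5, L[5]='o', prepend. Next row=LF[5]=8
  step 7: row=8, L[8]='t', prepend. Next row=LF[8]=11
  step 8: row=11, L[11]='i', prepend. Next row=LF[11]=7
  step 9: row=7, L[7]='r', prepend. Next row=LF[7]=10
  step 10: row=10, L[10]='f', prepend. Next row=LF[10]=6
  step 11: row=6, L[6]='e', prepend. Next row=LF[6]=3
  step 12: row=3, L[3]='r', prepend. Next row=LF[3]=9
Reversed output: refritoffee$

Answer: refritoffee$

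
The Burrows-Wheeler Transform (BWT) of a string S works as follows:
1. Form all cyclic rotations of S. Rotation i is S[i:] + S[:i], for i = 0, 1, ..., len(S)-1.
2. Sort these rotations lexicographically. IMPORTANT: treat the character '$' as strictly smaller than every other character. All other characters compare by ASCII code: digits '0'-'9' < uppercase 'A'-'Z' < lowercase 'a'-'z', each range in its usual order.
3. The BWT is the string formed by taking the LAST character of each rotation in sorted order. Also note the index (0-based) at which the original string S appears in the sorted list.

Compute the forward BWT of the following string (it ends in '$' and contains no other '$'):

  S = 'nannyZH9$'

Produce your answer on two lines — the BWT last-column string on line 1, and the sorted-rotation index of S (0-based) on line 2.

Answer: 9HZyn$ann
5

Derivation:
All 9 rotations (rotation i = S[i:]+S[:i]):
  rot[0] = nannyZH9$
  rot[1] = annyZH9$n
  rot[2] = nnyZH9$na
  rot[3] = nyZH9$nan
  rot[4] = yZH9$nann
  rot[5] = ZH9$nanny
  rot[6] = H9$nannyZ
  rot[7] = 9$nannyZH
  rot[8] = $nannyZH9
Sorted (with $ < everything):
  sorted[0] = $nannyZH9  (last char: '9')
  sorted[1] = 9$nannyZH  (last char: 'H')
  sorted[2] = H9$nannyZ  (last char: 'Z')
  sorted[3] = ZH9$nanny  (last char: 'y')
  sorted[4] = annyZH9$n  (last char: 'n')
  sorted[5] = nannyZH9$  (last char: '$')
  sorted[6] = nnyZH9$na  (last char: 'a')
  sorted[7] = nyZH9$nan  (last char: 'n')
  sorted[8] = yZH9$nann  (last char: 'n')
Last column: 9HZyn$ann
Original string S is at sorted index 5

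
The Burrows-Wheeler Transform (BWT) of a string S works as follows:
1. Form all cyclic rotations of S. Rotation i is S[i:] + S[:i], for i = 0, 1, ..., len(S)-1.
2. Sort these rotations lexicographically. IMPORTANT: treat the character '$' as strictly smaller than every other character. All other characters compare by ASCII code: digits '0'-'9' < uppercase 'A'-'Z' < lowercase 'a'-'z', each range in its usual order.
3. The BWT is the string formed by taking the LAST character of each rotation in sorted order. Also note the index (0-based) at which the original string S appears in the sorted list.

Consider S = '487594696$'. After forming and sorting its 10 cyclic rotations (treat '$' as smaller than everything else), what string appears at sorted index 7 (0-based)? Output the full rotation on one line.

Answer: 87594696$4

Derivation:
All 10 rotations (rotation i = S[i:]+S[:i]):
  rot[0] = 487594696$
  rot[1] = 87594696$4
  rot[2] = 7594696$48
  rot[3] = 594696$487
  rot[4] = 94696$4875
  rot[5] = 4696$48759
  rot[6] = 696$487594
  rot[7] = 96$4875946
  rot[8] = 6$48759469
  rot[9] = $487594696
Sorted (with $ < everything):
  sorted[0] = $487594696
  sorted[1] = 4696$48759
  sorted[2] = 487594696$
  sorted[3] = 594696$487
  sorted[4] = 6$48759469
  sorted[5] = 696$487594
  sorted[6] = 7594696$48
  sorted[7] = 87594696$4
  sorted[8] = 94696$4875
  sorted[9] = 96$4875946
sorted[7] = 87594696$4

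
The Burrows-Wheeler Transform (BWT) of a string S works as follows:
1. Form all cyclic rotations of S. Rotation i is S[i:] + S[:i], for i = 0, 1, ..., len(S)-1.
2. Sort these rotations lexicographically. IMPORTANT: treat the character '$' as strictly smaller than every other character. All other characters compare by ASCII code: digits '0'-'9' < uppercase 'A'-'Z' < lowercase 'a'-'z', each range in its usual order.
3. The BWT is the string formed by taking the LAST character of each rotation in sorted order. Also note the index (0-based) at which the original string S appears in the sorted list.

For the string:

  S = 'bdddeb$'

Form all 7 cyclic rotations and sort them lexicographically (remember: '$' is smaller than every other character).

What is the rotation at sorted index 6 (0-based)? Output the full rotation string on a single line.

Answer: eb$bddd

Derivation:
All 7 rotations (rotation i = S[i:]+S[:i]):
  rot[0] = bdddeb$
  rot[1] = dddeb$b
  rot[2] = ddeb$bd
  rot[3] = deb$bdd
  rot[4] = eb$bddd
  rot[5] = b$bddde
  rot[6] = $bdddeb
Sorted (with $ < everything):
  sorted[0] = $bdddeb
  sorted[1] = b$bddde
  sorted[2] = bdddeb$
  sorted[3] = dddeb$b
  sorted[4] = ddeb$bd
  sorted[5] = deb$bdd
  sorted[6] = eb$bddd
sorted[6] = eb$bddd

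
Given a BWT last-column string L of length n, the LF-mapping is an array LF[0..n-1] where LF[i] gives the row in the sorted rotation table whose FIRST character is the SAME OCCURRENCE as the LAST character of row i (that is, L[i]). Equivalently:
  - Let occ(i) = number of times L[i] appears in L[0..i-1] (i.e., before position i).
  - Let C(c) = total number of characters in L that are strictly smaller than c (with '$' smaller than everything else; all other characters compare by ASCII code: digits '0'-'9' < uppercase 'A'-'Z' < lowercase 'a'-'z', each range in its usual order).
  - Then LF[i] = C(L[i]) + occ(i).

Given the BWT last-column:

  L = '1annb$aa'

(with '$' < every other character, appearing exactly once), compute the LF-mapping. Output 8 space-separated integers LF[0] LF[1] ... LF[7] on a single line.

Answer: 1 2 6 7 5 0 3 4

Derivation:
Char counts: '$':1, '1':1, 'a':3, 'b':1, 'n':2
C (first-col start): C('$')=0, C('1')=1, C('a')=2, C('b')=5, C('n')=6
L[0]='1': occ=0, LF[0]=C('1')+0=1+0=1
L[1]='a': occ=0, LF[1]=C('a')+0=2+0=2
L[2]='n': occ=0, LF[2]=C('n')+0=6+0=6
L[3]='n': occ=1, LF[3]=C('n')+1=6+1=7
L[4]='b': occ=0, LF[4]=C('b')+0=5+0=5
L[5]='$': occ=0, LF[5]=C('$')+0=0+0=0
L[6]='a': occ=1, LF[6]=C('a')+1=2+1=3
L[7]='a': occ=2, LF[7]=C('a')+2=2+2=4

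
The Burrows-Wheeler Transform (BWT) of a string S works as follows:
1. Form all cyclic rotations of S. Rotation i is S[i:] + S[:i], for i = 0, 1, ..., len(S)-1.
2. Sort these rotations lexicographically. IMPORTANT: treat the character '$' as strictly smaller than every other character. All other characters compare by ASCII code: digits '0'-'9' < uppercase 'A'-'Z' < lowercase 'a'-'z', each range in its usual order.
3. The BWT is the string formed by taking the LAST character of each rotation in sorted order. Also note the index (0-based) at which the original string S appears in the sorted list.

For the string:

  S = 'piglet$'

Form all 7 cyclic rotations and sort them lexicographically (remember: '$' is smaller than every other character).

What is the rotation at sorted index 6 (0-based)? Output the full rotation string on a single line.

Answer: t$pigle

Derivation:
All 7 rotations (rotation i = S[i:]+S[:i]):
  rot[0] = piglet$
  rot[1] = iglet$p
  rot[2] = glet$pi
  rot[3] = let$pig
  rot[4] = et$pigl
  rot[5] = t$pigle
  rot[6] = $piglet
Sorted (with $ < everything):
  sorted[0] = $piglet
  sorted[1] = et$pigl
  sorted[2] = glet$pi
  sorted[3] = iglet$p
  sorted[4] = let$pig
  sorted[5] = piglet$
  sorted[6] = t$pigle
sorted[6] = t$pigle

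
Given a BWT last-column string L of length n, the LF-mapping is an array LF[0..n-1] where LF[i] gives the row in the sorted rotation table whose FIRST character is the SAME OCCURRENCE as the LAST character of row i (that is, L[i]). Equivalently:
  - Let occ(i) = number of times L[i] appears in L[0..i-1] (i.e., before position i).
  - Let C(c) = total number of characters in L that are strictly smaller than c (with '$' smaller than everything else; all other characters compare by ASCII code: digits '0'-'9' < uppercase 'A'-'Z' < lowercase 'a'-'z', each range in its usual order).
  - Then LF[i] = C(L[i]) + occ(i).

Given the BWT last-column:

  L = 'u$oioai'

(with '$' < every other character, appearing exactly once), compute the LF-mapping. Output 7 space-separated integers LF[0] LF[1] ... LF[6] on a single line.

Char counts: '$':1, 'a':1, 'i':2, 'o':2, 'u':1
C (first-col start): C('$')=0, C('a')=1, C('i')=2, C('o')=4, C('u')=6
L[0]='u': occ=0, LF[0]=C('u')+0=6+0=6
L[1]='$': occ=0, LF[1]=C('$')+0=0+0=0
L[2]='o': occ=0, LF[2]=C('o')+0=4+0=4
L[3]='i': occ=0, LF[3]=C('i')+0=2+0=2
L[4]='o': occ=1, LF[4]=C('o')+1=4+1=5
L[5]='a': occ=0, LF[5]=C('a')+0=1+0=1
L[6]='i': occ=1, LF[6]=C('i')+1=2+1=3

Answer: 6 0 4 2 5 1 3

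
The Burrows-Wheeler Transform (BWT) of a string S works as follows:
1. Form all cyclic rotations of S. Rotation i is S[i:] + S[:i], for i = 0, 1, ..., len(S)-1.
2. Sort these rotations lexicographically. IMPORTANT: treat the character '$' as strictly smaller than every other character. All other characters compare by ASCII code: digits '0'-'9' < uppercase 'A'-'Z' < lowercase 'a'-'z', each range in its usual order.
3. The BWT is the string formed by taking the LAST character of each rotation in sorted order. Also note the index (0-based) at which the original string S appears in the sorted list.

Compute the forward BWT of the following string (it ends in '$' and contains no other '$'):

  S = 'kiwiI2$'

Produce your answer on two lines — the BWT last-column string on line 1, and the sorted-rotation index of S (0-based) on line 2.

All 7 rotations (rotation i = S[i:]+S[:i]):
  rot[0] = kiwiI2$
  rot[1] = iwiI2$k
  rot[2] = wiI2$ki
  rot[3] = iI2$kiw
  rot[4] = I2$kiwi
  rot[5] = 2$kiwiI
  rot[6] = $kiwiI2
Sorted (with $ < everything):
  sorted[0] = $kiwiI2  (last char: '2')
  sorted[1] = 2$kiwiI  (last char: 'I')
  sorted[2] = I2$kiwi  (last char: 'i')
  sorted[3] = iI2$kiw  (last char: 'w')
  sorted[4] = iwiI2$k  (last char: 'k')
  sorted[5] = kiwiI2$  (last char: '$')
  sorted[6] = wiI2$ki  (last char: 'i')
Last column: 2Iiwk$i
Original string S is at sorted index 5

Answer: 2Iiwk$i
5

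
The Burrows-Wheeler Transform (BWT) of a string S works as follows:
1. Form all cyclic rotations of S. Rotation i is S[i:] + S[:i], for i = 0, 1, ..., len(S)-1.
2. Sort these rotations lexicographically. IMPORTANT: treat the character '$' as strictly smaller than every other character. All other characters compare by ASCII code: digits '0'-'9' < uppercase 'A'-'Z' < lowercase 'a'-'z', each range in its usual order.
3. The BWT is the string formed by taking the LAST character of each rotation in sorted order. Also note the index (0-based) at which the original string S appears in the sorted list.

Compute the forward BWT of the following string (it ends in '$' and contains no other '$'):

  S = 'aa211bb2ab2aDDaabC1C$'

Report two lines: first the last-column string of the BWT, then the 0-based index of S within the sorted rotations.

All 21 rotations (rotation i = S[i:]+S[:i]):
  rot[0] = aa211bb2ab2aDDaabC1C$
  rot[1] = a211bb2ab2aDDaabC1C$a
  rot[2] = 211bb2ab2aDDaabC1C$aa
  rot[3] = 11bb2ab2aDDaabC1C$aa2
  rot[4] = 1bb2ab2aDDaabC1C$aa21
  rot[5] = bb2ab2aDDaabC1C$aa211
  rot[6] = b2ab2aDDaabC1C$aa211b
  rot[7] = 2ab2aDDaabC1C$aa211bb
  rot[8] = ab2aDDaabC1C$aa211bb2
  rot[9] = b2aDDaabC1C$aa211bb2a
  rot[10] = 2aDDaabC1C$aa211bb2ab
  rot[11] = aDDaabC1C$aa211bb2ab2
  rot[12] = DDaabC1C$aa211bb2ab2a
  rot[13] = DaabC1C$aa211bb2ab2aD
  rot[14] = aabC1C$aa211bb2ab2aDD
  rot[15] = abC1C$aa211bb2ab2aDDa
  rot[16] = bC1C$aa211bb2ab2aDDaa
  rot[17] = C1C$aa211bb2ab2aDDaab
  rot[18] = 1C$aa211bb2ab2aDDaabC
  rot[19] = C$aa211bb2ab2aDDaabC1
  rot[20] = $aa211bb2ab2aDDaabC1C
Sorted (with $ < everything):
  sorted[0] = $aa211bb2ab2aDDaabC1C  (last char: 'C')
  sorted[1] = 11bb2ab2aDDaabC1C$aa2  (last char: '2')
  sorted[2] = 1C$aa211bb2ab2aDDaabC  (last char: 'C')
  sorted[3] = 1bb2ab2aDDaabC1C$aa21  (last char: '1')
  sorted[4] = 211bb2ab2aDDaabC1C$aa  (last char: 'a')
  sorted[5] = 2aDDaabC1C$aa211bb2ab  (last char: 'b')
  sorted[6] = 2ab2aDDaabC1C$aa211bb  (last char: 'b')
  sorted[7] = C$aa211bb2ab2aDDaabC1  (last char: '1')
  sorted[8] = C1C$aa211bb2ab2aDDaab  (last char: 'b')
  sorted[9] = DDaabC1C$aa211bb2ab2a  (last char: 'a')
  sorted[10] = DaabC1C$aa211bb2ab2aD  (last char: 'D')
  sorted[11] = a211bb2ab2aDDaabC1C$a  (last char: 'a')
  sorted[12] = aDDaabC1C$aa211bb2ab2  (last char: '2')
  sorted[13] = aa211bb2ab2aDDaabC1C$  (last char: '$')
  sorted[14] = aabC1C$aa211bb2ab2aDD  (last char: 'D')
  sorted[15] = ab2aDDaabC1C$aa211bb2  (last char: '2')
  sorted[16] = abC1C$aa211bb2ab2aDDa  (last char: 'a')
  sorted[17] = b2aDDaabC1C$aa211bb2a  (last char: 'a')
  sorted[18] = b2ab2aDDaabC1C$aa211b  (last char: 'b')
  sorted[19] = bC1C$aa211bb2ab2aDDaa  (last char: 'a')
  sorted[20] = bb2ab2aDDaabC1C$aa211  (last char: '1')
Last column: C2C1abb1baDa2$D2aaba1
Original string S is at sorted index 13

Answer: C2C1abb1baDa2$D2aaba1
13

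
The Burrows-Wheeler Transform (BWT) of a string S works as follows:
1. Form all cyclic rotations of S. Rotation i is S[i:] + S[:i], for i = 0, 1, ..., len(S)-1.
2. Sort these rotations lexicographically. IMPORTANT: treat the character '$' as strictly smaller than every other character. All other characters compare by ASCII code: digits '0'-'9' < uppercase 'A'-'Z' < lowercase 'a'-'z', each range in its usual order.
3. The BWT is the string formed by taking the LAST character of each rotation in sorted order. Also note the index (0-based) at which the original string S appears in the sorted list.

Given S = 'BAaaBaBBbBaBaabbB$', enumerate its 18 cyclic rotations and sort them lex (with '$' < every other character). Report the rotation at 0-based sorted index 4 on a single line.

All 18 rotations (rotation i = S[i:]+S[:i]):
  rot[0] = BAaaBaBBbBaBaabbB$
  rot[1] = AaaBaBBbBaBaabbB$B
  rot[2] = aaBaBBbBaBaabbB$BA
  rot[3] = aBaBBbBaBaabbB$BAa
  rot[4] = BaBBbBaBaabbB$BAaa
  rot[5] = aBBbBaBaabbB$BAaaB
  rot[6] = BBbBaBaabbB$BAaaBa
  rot[7] = BbBaBaabbB$BAaaBaB
  rot[8] = bBaBaabbB$BAaaBaBB
  rot[9] = BaBaabbB$BAaaBaBBb
  rot[10] = aBaabbB$BAaaBaBBbB
  rot[11] = BaabbB$BAaaBaBBbBa
  rot[12] = aabbB$BAaaBaBBbBaB
  rot[13] = abbB$BAaaBaBBbBaBa
  rot[14] = bbB$BAaaBaBBbBaBaa
  rot[15] = bB$BAaaBaBBbBaBaab
  rot[16] = B$BAaaBaBBbBaBaabb
  rot[17] = $BAaaBaBBbBaBaabbB
Sorted (with $ < everything):
  sorted[0] = $BAaaBaBBbBaBaabbB
  sorted[1] = AaaBaBBbBaBaabbB$B
  sorted[2] = B$BAaaBaBBbBaBaabb
  sorted[3] = BAaaBaBBbBaBaabbB$
  sorted[4] = BBbBaBaabbB$BAaaBa
  sorted[5] = BaBBbBaBaabbB$BAaa
  sorted[6] = BaBaabbB$BAaaBaBBb
  sorted[7] = BaabbB$BAaaBaBBbBa
  sorted[8] = BbBaBaabbB$BAaaBaB
  sorted[9] = aBBbBaBaabbB$BAaaB
  sorted[10] = aBaBBbBaBaabbB$BAa
  sorted[11] = aBaabbB$BAaaBaBBbB
  sorted[12] = aaBaBBbBaBaabbB$BA
  sorted[13] = aabbB$BAaaBaBBbBaB
  sorted[14] = abbB$BAaaBaBBbBaBa
  sorted[15] = bB$BAaaBaBBbBaBaab
  sorted[16] = bBaBaabbB$BAaaBaBB
  sorted[17] = bbB$BAaaBaBBbBaBaa
sorted[4] = BBbBaBaabbB$BAaaBa

Answer: BBbBaBaabbB$BAaaBa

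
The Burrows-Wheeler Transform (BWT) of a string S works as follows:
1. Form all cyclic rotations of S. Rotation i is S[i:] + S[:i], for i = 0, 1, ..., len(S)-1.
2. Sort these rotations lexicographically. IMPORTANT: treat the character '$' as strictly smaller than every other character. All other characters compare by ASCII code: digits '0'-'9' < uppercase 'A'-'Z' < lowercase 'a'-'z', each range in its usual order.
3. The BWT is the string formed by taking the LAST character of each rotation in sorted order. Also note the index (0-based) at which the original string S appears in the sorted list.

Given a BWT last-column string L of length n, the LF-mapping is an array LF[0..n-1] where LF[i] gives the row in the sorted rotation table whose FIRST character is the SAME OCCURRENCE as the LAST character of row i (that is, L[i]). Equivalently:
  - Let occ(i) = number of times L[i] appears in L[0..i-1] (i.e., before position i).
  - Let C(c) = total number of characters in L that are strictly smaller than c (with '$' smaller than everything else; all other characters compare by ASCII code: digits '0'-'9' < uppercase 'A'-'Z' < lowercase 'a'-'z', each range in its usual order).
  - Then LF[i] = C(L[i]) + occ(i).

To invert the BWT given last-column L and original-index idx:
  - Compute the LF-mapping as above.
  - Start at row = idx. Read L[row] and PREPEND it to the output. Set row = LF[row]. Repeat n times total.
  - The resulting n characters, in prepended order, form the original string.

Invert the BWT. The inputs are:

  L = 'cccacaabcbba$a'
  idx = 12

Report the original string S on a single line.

LF mapping: 9 10 11 1 12 2 3 6 13 7 8 4 0 5
Walk LF starting at row 12, prepending L[row]:
  step 1: row=12, L[12]='$', prepend. Next row=LF[12]=0
  step 2: row=0, L[0]='c', prepend. Next row=LF[0]=9
  step 3: row=9, L[9]='b', prepend. Next row=LF[9]=7
  step 4: row=7, L[7]='b', prepend. Next row=LF[7]=6
  step 5: row=6, L[6]='a', prepend. Next row=LF[6]=3
  step 6: row=3, L[3]='a', prepend. Next row=LF[3]=1
  step 7: row=1, L[1]='c', prepend. Next row=LF[1]=10
  step 8: row=10, L[10]='b', prepend. Next row=LF[10]=8
  step 9: row=8, L[8]='c', prepend. Next row=LF[8]=13
  step 10: row=13, L[13]='a', prepend. Next row=LF[13]=5
  step 11: row=5, L[5]='a', prepend. Next row=LF[5]=2
  step 12: row=2, L[2]='c', prepend. Next row=LF[2]=11
  step 13: row=11, L[11]='a', prepend. Next row=LF[11]=4
  step 14: row=4, L[4]='c', prepend. Next row=LF[4]=12
Reversed output: cacaacbcaabbc$

Answer: cacaacbcaabbc$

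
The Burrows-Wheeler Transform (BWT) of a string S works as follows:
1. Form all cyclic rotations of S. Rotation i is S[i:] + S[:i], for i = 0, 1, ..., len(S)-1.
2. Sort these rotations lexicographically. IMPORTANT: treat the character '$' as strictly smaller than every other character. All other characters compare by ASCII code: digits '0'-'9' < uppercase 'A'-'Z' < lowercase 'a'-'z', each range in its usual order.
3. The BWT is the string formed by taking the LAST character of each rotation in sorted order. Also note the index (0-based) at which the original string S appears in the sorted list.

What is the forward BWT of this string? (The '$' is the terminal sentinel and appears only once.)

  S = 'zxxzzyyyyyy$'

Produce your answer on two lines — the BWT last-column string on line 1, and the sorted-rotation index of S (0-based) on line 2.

All 12 rotations (rotation i = S[i:]+S[:i]):
  rot[0] = zxxzzyyyyyy$
  rot[1] = xxzzyyyyyy$z
  rot[2] = xzzyyyyyy$zx
  rot[3] = zzyyyyyy$zxx
  rot[4] = zyyyyyy$zxxz
  rot[5] = yyyyyy$zxxzz
  rot[6] = yyyyy$zxxzzy
  rot[7] = yyyy$zxxzzyy
  rot[8] = yyy$zxxzzyyy
  rot[9] = yy$zxxzzyyyy
  rot[10] = y$zxxzzyyyyy
  rot[11] = $zxxzzyyyyyy
Sorted (with $ < everything):
  sorted[0] = $zxxzzyyyyyy  (last char: 'y')
  sorted[1] = xxzzyyyyyy$z  (last char: 'z')
  sorted[2] = xzzyyyyyy$zx  (last char: 'x')
  sorted[3] = y$zxxzzyyyyy  (last char: 'y')
  sorted[4] = yy$zxxzzyyyy  (last char: 'y')
  sorted[5] = yyy$zxxzzyyy  (last char: 'y')
  sorted[6] = yyyy$zxxzzyy  (last char: 'y')
  sorted[7] = yyyyy$zxxzzy  (last char: 'y')
  sorted[8] = yyyyyy$zxxzz  (last char: 'z')
  sorted[9] = zxxzzyyyyyy$  (last char: '$')
  sorted[10] = zyyyyyy$zxxz  (last char: 'z')
  sorted[11] = zzyyyyyy$zxx  (last char: 'x')
Last column: yzxyyyyyz$zx
Original string S is at sorted index 9

Answer: yzxyyyyyz$zx
9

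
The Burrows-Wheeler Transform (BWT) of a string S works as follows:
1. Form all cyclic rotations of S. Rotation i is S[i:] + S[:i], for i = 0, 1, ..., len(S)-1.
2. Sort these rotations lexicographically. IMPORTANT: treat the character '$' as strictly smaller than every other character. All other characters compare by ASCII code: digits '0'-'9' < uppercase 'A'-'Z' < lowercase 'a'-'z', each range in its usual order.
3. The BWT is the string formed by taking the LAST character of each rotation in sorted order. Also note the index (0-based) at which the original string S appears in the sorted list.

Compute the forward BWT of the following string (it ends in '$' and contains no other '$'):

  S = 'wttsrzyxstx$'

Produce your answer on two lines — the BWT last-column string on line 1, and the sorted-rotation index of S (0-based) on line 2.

Answer: xstxtws$tyzr
7

Derivation:
All 12 rotations (rotation i = S[i:]+S[:i]):
  rot[0] = wttsrzyxstx$
  rot[1] = ttsrzyxstx$w
  rot[2] = tsrzyxstx$wt
  rot[3] = srzyxstx$wtt
  rot[4] = rzyxstx$wtts
  rot[5] = zyxstx$wttsr
  rot[6] = yxstx$wttsrz
  rot[7] = xstx$wttsrzy
  rot[8] = stx$wttsrzyx
  rot[9] = tx$wttsrzyxs
  rot[10] = x$wttsrzyxst
  rot[11] = $wttsrzyxstx
Sorted (with $ < everything):
  sorted[0] = $wttsrzyxstx  (last char: 'x')
  sorted[1] = rzyxstx$wtts  (last char: 's')
  sorted[2] = srzyxstx$wtt  (last char: 't')
  sorted[3] = stx$wttsrzyx  (last char: 'x')
  sorted[4] = tsrzyxstx$wt  (last char: 't')
  sorted[5] = ttsrzyxstx$w  (last char: 'w')
  sorted[6] = tx$wttsrzyxs  (last char: 's')
  sorted[7] = wttsrzyxstx$  (last char: '$')
  sorted[8] = x$wttsrzyxst  (last char: 't')
  sorted[9] = xstx$wttsrzy  (last char: 'y')
  sorted[10] = yxstx$wttsrz  (last char: 'z')
  sorted[11] = zyxstx$wttsr  (last char: 'r')
Last column: xstxtws$tyzr
Original string S is at sorted index 7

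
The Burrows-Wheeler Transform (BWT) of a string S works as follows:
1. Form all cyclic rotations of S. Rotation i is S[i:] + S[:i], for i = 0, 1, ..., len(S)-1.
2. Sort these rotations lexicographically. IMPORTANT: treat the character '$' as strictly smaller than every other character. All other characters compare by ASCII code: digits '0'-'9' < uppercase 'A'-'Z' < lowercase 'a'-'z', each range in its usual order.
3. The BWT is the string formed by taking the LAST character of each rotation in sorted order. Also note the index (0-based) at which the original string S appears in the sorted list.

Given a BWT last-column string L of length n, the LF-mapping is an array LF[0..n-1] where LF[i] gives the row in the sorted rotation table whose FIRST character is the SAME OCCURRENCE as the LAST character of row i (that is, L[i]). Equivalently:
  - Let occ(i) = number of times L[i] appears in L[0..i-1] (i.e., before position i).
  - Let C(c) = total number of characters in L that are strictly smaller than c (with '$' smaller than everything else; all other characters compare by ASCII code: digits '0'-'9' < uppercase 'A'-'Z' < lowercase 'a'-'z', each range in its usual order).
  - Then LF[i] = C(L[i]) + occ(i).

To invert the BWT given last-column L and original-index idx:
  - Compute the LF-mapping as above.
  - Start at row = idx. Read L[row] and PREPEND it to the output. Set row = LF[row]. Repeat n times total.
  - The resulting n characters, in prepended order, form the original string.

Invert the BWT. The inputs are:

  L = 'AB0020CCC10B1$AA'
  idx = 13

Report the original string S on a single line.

Answer: C1BB0001AC20ACA$

Derivation:
LF mapping: 8 11 1 2 7 3 13 14 15 5 4 12 6 0 9 10
Walk LF starting at row 13, prepending L[row]:
  step 1: row=13, L[13]='$', prepend. Next row=LF[13]=0
  step 2: row=0, L[0]='A', prepend. Next row=LF[0]=8
  step 3: row=8, L[8]='C', prepend. Next row=LF[8]=15
  step 4: row=15, L[15]='A', prepend. Next row=LF[15]=10
  step 5: row=10, L[10]='0', prepend. Next row=LF[10]=4
  step 6: row=4, L[4]='2', prepend. Next row=LF[4]=7
  step 7: row=7, L[7]='C', prepend. Next row=LF[7]=14
  step 8: row=14, L[14]='A', prepend. Next row=LF[14]=9
  step 9: row=9, L[9]='1', prepend. Next row=LF[9]=5
  step 10: row=5, L[5]='0', prepend. Next row=LF[5]=3
  step 11: row=3, L[3]='0', prepend. Next row=LF[3]=2
  step 12: row=2, L[2]='0', prepend. Next row=LF[2]=1
  step 13: row=1, L[1]='B', prepend. Next row=LF[1]=11
  step 14: row=11, L[11]='B', prepend. Next row=LF[11]=12
  step 15: row=12, L[12]='1', prepend. Next row=LF[12]=6
  step 16: row=6, L[6]='C', prepend. Next row=LF[6]=13
Reversed output: C1BB0001AC20ACA$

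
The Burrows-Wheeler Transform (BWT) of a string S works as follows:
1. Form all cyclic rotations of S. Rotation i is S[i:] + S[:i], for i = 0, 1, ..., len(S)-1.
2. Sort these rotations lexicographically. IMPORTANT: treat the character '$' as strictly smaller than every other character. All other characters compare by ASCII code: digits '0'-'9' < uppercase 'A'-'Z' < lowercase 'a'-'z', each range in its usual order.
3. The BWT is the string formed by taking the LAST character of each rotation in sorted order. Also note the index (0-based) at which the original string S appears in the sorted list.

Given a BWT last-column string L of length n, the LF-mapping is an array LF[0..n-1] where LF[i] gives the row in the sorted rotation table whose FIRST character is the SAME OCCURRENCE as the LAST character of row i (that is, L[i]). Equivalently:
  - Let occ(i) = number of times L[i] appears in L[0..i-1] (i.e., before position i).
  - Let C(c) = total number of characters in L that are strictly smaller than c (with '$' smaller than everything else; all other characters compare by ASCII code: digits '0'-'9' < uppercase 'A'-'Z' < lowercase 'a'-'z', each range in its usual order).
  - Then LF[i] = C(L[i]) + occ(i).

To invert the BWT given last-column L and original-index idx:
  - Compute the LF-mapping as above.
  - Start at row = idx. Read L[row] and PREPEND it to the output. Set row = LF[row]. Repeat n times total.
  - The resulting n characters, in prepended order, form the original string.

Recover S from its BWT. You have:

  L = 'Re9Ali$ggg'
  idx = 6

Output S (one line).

Answer: giggle9AR$

Derivation:
LF mapping: 3 4 1 2 9 8 0 5 6 7
Walk LF starting at row 6, prepending L[row]:
  step 1: row=6, L[6]='$', prepend. Next row=LF[6]=0
  step 2: row=0, L[0]='R', prepend. Next row=LF[0]=3
  step 3: row=3, L[3]='A', prepend. Next row=LF[3]=2
  step 4: row=2, L[2]='9', prepend. Next row=LF[2]=1
  step 5: row=1, L[1]='e', prepend. Next row=LF[1]=4
  step 6: row=4, L[4]='l', prepend. Next row=LF[4]=9
  step 7: row=9, L[9]='g', prepend. Next row=LF[9]=7
  step 8: row=7, L[7]='g', prepend. Next row=LF[7]=5
  step 9: row=5, L[5]='i', prepend. Next row=LF[5]=8
  step 10: row=8, L[8]='g', prepend. Next row=LF[8]=6
Reversed output: giggle9AR$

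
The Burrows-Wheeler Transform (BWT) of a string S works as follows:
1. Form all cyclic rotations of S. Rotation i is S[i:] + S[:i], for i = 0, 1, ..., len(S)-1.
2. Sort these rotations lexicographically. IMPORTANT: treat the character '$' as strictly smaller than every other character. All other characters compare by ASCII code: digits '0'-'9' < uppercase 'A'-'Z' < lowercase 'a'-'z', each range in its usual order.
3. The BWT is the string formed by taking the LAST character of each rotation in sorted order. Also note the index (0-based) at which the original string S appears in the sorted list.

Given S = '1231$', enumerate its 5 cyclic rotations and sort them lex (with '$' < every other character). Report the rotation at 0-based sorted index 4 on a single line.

All 5 rotations (rotation i = S[i:]+S[:i]):
  rot[0] = 1231$
  rot[1] = 231$1
  rot[2] = 31$12
  rot[3] = 1$123
  rot[4] = $1231
Sorted (with $ < everything):
  sorted[0] = $1231
  sorted[1] = 1$123
  sorted[2] = 1231$
  sorted[3] = 231$1
  sorted[4] = 31$12
sorted[4] = 31$12

Answer: 31$12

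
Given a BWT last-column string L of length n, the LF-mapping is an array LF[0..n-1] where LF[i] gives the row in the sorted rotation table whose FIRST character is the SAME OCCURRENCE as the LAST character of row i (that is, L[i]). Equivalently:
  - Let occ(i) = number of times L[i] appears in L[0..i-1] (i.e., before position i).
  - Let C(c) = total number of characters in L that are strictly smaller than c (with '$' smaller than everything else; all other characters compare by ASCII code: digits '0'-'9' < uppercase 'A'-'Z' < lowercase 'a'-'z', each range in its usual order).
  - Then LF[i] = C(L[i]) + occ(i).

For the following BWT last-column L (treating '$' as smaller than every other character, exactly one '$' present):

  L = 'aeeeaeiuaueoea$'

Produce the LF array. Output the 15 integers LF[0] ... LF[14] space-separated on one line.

Char counts: '$':1, 'a':4, 'e':6, 'i':1, 'o':1, 'u':2
C (first-col start): C('$')=0, C('a')=1, C('e')=5, C('i')=11, C('o')=12, C('u')=13
L[0]='a': occ=0, LF[0]=C('a')+0=1+0=1
L[1]='e': occ=0, LF[1]=C('e')+0=5+0=5
L[2]='e': occ=1, LF[2]=C('e')+1=5+1=6
L[3]='e': occ=2, LF[3]=C('e')+2=5+2=7
L[4]='a': occ=1, LF[4]=C('a')+1=1+1=2
L[5]='e': occ=3, LF[5]=C('e')+3=5+3=8
L[6]='i': occ=0, LF[6]=C('i')+0=11+0=11
L[7]='u': occ=0, LF[7]=C('u')+0=13+0=13
L[8]='a': occ=2, LF[8]=C('a')+2=1+2=3
L[9]='u': occ=1, LF[9]=C('u')+1=13+1=14
L[10]='e': occ=4, LF[10]=C('e')+4=5+4=9
L[11]='o': occ=0, LF[11]=C('o')+0=12+0=12
L[12]='e': occ=5, LF[12]=C('e')+5=5+5=10
L[13]='a': occ=3, LF[13]=C('a')+3=1+3=4
L[14]='$': occ=0, LF[14]=C('$')+0=0+0=0

Answer: 1 5 6 7 2 8 11 13 3 14 9 12 10 4 0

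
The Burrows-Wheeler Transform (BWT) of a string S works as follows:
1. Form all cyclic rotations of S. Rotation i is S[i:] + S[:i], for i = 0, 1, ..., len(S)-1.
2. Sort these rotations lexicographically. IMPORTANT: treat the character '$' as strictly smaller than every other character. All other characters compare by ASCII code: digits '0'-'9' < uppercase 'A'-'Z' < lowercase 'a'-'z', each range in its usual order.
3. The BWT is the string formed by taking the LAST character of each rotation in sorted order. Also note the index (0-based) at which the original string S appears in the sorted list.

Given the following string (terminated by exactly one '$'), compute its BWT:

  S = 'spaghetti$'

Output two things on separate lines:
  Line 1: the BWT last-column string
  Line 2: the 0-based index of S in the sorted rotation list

All 10 rotations (rotation i = S[i:]+S[:i]):
  rot[0] = spaghetti$
  rot[1] = paghetti$s
  rot[2] = aghetti$sp
  rot[3] = ghetti$spa
  rot[4] = hetti$spag
  rot[5] = etti$spagh
  rot[6] = tti$spaghe
  rot[7] = ti$spaghet
  rot[8] = i$spaghett
  rot[9] = $spaghetti
Sorted (with $ < everything):
  sorted[0] = $spaghetti  (last char: 'i')
  sorted[1] = aghetti$sp  (last char: 'p')
  sorted[2] = etti$spagh  (last char: 'h')
  sorted[3] = ghetti$spa  (last char: 'a')
  sorted[4] = hetti$spag  (last char: 'g')
  sorted[5] = i$spaghett  (last char: 't')
  sorted[6] = paghetti$s  (last char: 's')
  sorted[7] = spaghetti$  (last char: '$')
  sorted[8] = ti$spaghet  (last char: 't')
  sorted[9] = tti$spaghe  (last char: 'e')
Last column: iphagts$te
Original string S is at sorted index 7

Answer: iphagts$te
7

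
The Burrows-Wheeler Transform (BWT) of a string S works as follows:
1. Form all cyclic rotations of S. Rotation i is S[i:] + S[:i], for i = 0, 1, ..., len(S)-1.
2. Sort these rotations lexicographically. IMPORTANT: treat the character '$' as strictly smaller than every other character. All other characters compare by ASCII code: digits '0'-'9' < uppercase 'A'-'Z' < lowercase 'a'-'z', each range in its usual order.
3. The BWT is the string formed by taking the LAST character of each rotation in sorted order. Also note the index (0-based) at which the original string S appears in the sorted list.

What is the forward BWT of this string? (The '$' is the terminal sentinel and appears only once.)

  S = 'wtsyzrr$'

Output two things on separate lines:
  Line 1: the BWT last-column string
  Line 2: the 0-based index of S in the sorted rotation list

All 8 rotations (rotation i = S[i:]+S[:i]):
  rot[0] = wtsyzrr$
  rot[1] = tsyzrr$w
  rot[2] = syzrr$wt
  rot[3] = yzrr$wts
  rot[4] = zrr$wtsy
  rot[5] = rr$wtsyz
  rot[6] = r$wtsyzr
  rot[7] = $wtsyzrr
Sorted (with $ < everything):
  sorted[0] = $wtsyzrr  (last char: 'r')
  sorted[1] = r$wtsyzr  (last char: 'r')
  sorted[2] = rr$wtsyz  (last char: 'z')
  sorted[3] = syzrr$wt  (last char: 't')
  sorted[4] = tsyzrr$w  (last char: 'w')
  sorted[5] = wtsyzrr$  (last char: '$')
  sorted[6] = yzrr$wts  (last char: 's')
  sorted[7] = zrr$wtsy  (last char: 'y')
Last column: rrztw$sy
Original string S is at sorted index 5

Answer: rrztw$sy
5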